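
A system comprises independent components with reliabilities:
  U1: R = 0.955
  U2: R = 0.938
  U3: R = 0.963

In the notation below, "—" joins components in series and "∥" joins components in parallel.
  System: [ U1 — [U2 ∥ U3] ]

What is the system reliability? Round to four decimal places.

Parallel (U2 and U3): 1 − (1 − 0.938000)(1 − 0.963000) = 0.997706
Series (U1 and [0.997706]): 0.955000 × 0.997706 = 0.9528

0.9528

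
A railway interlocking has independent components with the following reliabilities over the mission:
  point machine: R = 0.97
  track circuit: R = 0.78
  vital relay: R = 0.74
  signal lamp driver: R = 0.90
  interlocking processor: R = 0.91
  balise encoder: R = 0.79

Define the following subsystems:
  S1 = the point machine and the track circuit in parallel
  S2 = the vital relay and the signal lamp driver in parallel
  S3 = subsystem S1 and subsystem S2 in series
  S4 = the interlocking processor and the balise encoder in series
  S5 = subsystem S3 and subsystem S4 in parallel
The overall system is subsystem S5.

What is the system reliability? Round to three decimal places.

Parallel (point machine and track circuit): 1 − (1 − 0.97000)(1 − 0.78000) = 0.99340
Parallel (vital relay and signal lamp driver): 1 − (1 − 0.74000)(1 − 0.90000) = 0.97400
Series ([0.99340] and [0.97400]): 0.99340 × 0.97400 = 0.96757
Series (interlocking processor and balise encoder): 0.91000 × 0.79000 = 0.71890
Parallel ([0.96757] and [0.71890]): 1 − (1 − 0.96757)(1 − 0.71890) = 0.991

0.991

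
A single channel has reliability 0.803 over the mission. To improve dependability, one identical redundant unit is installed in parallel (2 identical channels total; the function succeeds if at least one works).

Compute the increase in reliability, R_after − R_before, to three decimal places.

R_before = 0.803
R_after = 1 − (1 − 0.803)^2 = 0.961
ΔR = 0.961 − 0.803 = 0.158

0.158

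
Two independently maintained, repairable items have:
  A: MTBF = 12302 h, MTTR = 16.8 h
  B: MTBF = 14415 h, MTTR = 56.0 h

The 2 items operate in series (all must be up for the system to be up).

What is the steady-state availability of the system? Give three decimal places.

A(A) = MTBF/(MTBF+MTTR) = 12302/(12302+16.8) = 0.998636
A(B) = MTBF/(MTBF+MTTR) = 14415/(14415+56.0) = 0.996130
Series availability: 0.998636 × 0.996130 = 0.995

0.995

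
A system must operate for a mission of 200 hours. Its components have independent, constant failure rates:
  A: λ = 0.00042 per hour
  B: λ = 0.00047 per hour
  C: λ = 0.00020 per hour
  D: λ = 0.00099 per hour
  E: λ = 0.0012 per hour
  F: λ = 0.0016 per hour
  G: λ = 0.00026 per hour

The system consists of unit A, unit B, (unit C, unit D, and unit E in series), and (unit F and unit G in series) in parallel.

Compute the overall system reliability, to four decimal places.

0.9991

R(A) = exp(−0.00042 × 200) = 0.919431
R(B) = exp(−0.00047 × 200) = 0.910283
R(C) = exp(−0.00020 × 200) = 0.960789
R(D) = exp(−0.00099 × 200) = 0.820370
R(E) = exp(−0.0012 × 200) = 0.786628
R(F) = exp(−0.0016 × 200) = 0.726149
R(G) = exp(−0.00026 × 200) = 0.949329
Series (C, D, and E): 0.960789 × 0.820370 × 0.786628 = 0.620022
Series (F and G): 0.726149 × 0.949329 = 0.689354
Parallel (A, B, [0.620022], and [0.689354]): 1 − (1 − 0.919431)(1 − 0.910283)(1 − 0.620022)(1 − 0.689354) = 0.9991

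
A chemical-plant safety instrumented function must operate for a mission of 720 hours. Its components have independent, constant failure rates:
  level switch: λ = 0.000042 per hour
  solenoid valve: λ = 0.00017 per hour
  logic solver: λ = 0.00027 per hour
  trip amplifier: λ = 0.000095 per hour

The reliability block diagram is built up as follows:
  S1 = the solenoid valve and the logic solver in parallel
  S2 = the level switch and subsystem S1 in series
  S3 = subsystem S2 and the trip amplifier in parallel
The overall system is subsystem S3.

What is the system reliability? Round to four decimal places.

R(level switch) = exp(−0.000042 × 720) = 0.970213
R(solenoid valve) = exp(−0.00017 × 720) = 0.884794
R(logic solver) = exp(−0.00027 × 720) = 0.823329
R(trip amplifier) = exp(−0.000095 × 720) = 0.933887
Parallel (solenoid valve and logic solver): 1 − (1 − 0.884794)(1 − 0.823329) = 0.979646
Series (level switch and [0.979646]): 0.970213 × 0.979646 = 0.950465
Parallel ([0.950465] and trip amplifier): 1 − (1 − 0.950465)(1 − 0.933887) = 0.9967

0.9967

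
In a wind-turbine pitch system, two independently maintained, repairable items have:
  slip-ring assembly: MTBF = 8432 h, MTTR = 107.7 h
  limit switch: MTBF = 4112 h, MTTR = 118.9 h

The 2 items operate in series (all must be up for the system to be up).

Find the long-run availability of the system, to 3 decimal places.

A(slip-ring assembly) = MTBF/(MTBF+MTTR) = 8432/(8432+107.7) = 0.987388
A(limit switch) = MTBF/(MTBF+MTTR) = 4112/(4112+118.9) = 0.971897
Series availability: 0.987388 × 0.971897 = 0.960

0.960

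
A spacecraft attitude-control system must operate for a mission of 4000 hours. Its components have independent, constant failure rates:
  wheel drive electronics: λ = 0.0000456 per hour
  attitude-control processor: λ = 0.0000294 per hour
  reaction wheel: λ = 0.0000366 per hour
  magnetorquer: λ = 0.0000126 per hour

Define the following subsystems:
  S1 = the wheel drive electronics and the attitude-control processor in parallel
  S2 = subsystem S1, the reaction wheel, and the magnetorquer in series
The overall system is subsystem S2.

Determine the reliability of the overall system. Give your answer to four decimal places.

R(wheel drive electronics) = exp(−0.0000456 × 4000) = 0.833268
R(attitude-control processor) = exp(−0.0000294 × 4000) = 0.889052
R(reaction wheel) = exp(−0.0000366 × 4000) = 0.863812
R(magnetorquer) = exp(−0.0000126 × 4000) = 0.950849
Parallel (wheel drive electronics and attitude-control processor): 1 − (1 − 0.833268)(1 − 0.889052) = 0.981501
Series ([0.981501], reaction wheel, and magnetorquer): 0.981501 × 0.863812 × 0.950849 = 0.8062

0.8062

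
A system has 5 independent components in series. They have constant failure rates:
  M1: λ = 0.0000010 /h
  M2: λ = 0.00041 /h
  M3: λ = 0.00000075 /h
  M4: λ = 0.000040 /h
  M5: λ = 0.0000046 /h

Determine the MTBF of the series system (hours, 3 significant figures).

Series of exponential components: λ_sys = Σ λ_i
λ_sys = 0.0000010 + 0.00041 + 0.00000075 + 0.000040 + 0.0000046 = 4.5635e-04 /h
MTBF = 1 / λ_sys = 2190 h

2190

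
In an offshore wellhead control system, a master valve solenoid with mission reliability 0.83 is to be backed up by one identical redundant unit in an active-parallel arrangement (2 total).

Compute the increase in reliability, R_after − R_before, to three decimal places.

0.141

R_before = 0.83
R_after = 1 − (1 − 0.83)^2 = 0.971
ΔR = 0.971 − 0.83 = 0.141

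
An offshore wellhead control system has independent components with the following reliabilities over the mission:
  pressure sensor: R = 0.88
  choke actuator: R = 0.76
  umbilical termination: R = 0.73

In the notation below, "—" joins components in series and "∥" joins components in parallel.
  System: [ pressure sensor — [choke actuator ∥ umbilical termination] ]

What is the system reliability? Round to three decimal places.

Parallel (choke actuator and umbilical termination): 1 − (1 − 0.76000)(1 − 0.73000) = 0.93520
Series (pressure sensor and [0.93520]): 0.88000 × 0.93520 = 0.823

0.823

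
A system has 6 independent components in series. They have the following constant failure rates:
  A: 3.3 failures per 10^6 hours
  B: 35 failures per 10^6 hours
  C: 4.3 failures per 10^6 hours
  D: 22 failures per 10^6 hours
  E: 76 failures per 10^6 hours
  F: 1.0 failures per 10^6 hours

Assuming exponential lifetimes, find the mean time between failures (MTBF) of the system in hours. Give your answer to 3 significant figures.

7060

Series of exponential components: λ_sys = Σ λ_i
λ_sys = 0.0000033 + 0.000035 + 0.0000043 + 0.000022 + 0.000076 + 0.0000010 = 1.4160e-04 /h
MTBF = 1 / λ_sys = 7060 h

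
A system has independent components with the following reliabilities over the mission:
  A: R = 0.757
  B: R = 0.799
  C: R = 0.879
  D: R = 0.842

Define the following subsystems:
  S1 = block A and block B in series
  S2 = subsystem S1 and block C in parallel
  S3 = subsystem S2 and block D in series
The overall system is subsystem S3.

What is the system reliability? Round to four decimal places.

Series (A and B): 0.757000 × 0.799000 = 0.604843
Parallel ([0.604843] and C): 1 − (1 − 0.604843)(1 − 0.879000) = 0.952186
Series ([0.952186] and D): 0.952186 × 0.842000 = 0.8017

0.8017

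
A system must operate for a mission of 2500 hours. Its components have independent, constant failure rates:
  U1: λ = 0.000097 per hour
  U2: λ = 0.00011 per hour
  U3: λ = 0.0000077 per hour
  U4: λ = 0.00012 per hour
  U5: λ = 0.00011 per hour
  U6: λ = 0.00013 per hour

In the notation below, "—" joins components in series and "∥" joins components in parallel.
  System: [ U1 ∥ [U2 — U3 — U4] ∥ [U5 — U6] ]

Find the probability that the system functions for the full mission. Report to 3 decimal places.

0.956

R(U1) = exp(−0.000097 × 2500) = 0.78466
R(U2) = exp(−0.00011 × 2500) = 0.75957
R(U3) = exp(−0.0000077 × 2500) = 0.98093
R(U4) = exp(−0.00012 × 2500) = 0.74082
R(U5) = exp(−0.00011 × 2500) = 0.75957
R(U6) = exp(−0.00013 × 2500) = 0.72253
Series (U2, U3, and U4): 0.75957 × 0.98093 × 0.74082 = 0.55197
Series (U5 and U6): 0.75957 × 0.72253 = 0.54881
Parallel (U1, [0.55197], and [0.54881]): 1 − (1 − 0.78466)(1 − 0.55197)(1 − 0.54881) = 0.956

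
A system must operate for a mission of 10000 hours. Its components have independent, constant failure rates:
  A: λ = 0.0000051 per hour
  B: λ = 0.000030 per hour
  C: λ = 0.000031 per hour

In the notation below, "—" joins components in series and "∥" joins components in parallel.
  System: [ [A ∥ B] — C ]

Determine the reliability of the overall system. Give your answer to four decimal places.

R(A) = exp(−0.0000051 × 10000) = 0.950279
R(B) = exp(−0.000030 × 10000) = 0.740818
R(C) = exp(−0.000031 × 10000) = 0.733447
Parallel (A and B): 1 − (1 − 0.950279)(1 − 0.740818) = 0.987113
Series ([0.987113] and C): 0.987113 × 0.733447 = 0.7240

0.7240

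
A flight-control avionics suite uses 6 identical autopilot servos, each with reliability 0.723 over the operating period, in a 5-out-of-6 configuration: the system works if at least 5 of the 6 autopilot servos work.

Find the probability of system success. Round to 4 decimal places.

0.4712

R = Σ_{i=5}^{6} C(6,i) p^i (1−p)^{6−i} with p = 0.723
C(6,5)·0.723^5·0.277^1 = 0.328339
C(6,6)·0.723^6·0.277^0 = 0.142833
Sum = 0.4712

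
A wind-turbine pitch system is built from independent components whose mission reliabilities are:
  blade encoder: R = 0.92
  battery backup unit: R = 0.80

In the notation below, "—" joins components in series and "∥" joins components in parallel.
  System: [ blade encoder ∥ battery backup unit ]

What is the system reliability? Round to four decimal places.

Parallel (blade encoder and battery backup unit): 1 − (1 − 0.920000)(1 − 0.800000) = 0.9840

0.9840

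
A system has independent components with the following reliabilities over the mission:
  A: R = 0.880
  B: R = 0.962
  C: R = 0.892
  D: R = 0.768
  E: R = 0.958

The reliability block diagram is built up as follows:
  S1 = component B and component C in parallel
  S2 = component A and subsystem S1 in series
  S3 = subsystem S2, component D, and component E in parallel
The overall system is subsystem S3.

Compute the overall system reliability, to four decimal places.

0.9988

Parallel (B and C): 1 − (1 − 0.962000)(1 − 0.892000) = 0.995896
Series (A and [0.995896]): 0.880000 × 0.995896 = 0.876388
Parallel ([0.876388], D, and E): 1 − (1 − 0.876388)(1 − 0.768000)(1 − 0.958000) = 0.9988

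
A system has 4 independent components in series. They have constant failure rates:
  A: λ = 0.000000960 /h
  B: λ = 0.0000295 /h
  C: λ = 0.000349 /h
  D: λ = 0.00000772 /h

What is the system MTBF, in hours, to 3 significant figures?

2580

Series of exponential components: λ_sys = Σ λ_i
λ_sys = 0.000000960 + 0.0000295 + 0.000349 + 0.00000772 = 3.8718e-04 /h
MTBF = 1 / λ_sys = 2580 h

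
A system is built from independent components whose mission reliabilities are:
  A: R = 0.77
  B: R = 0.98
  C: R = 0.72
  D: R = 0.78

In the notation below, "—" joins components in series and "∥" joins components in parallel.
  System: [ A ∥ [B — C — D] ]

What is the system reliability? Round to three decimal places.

Series (B, C, and D): 0.98000 × 0.72000 × 0.78000 = 0.55037
Parallel (A and [0.55037]): 1 − (1 − 0.77000)(1 − 0.55037) = 0.897

0.897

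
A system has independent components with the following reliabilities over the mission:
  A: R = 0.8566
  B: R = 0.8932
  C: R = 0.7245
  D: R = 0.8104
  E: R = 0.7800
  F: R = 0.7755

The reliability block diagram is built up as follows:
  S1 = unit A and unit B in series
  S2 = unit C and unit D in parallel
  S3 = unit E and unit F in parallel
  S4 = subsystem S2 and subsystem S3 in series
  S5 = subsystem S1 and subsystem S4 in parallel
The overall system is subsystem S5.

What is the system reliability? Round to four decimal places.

0.9767

Series (A and B): 0.856600 × 0.893200 = 0.765115
Parallel (C and D): 1 − (1 − 0.724500)(1 − 0.810400) = 0.947765
Parallel (E and F): 1 − (1 − 0.780000)(1 − 0.775500) = 0.950610
Series ([0.947765] and [0.950610]): 0.947765 × 0.950610 = 0.900955
Parallel ([0.765115] and [0.900955]): 1 − (1 − 0.765115)(1 − 0.900955) = 0.9767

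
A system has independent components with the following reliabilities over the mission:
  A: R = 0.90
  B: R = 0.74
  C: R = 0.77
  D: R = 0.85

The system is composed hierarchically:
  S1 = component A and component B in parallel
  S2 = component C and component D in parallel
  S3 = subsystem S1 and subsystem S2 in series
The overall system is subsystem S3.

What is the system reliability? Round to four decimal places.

Parallel (A and B): 1 − (1 − 0.900000)(1 − 0.740000) = 0.974000
Parallel (C and D): 1 − (1 − 0.770000)(1 − 0.850000) = 0.965500
Series ([0.974000] and [0.965500]): 0.974000 × 0.965500 = 0.9404

0.9404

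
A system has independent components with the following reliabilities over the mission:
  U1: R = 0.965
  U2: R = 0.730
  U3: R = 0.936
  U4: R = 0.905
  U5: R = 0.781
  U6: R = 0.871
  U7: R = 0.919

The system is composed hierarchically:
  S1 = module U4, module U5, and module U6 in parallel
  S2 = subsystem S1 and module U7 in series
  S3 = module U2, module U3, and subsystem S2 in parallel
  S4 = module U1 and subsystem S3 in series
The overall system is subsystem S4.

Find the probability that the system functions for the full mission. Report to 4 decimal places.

Parallel (U4, U5, and U6): 1 − (1 − 0.905000)(1 − 0.781000)(1 − 0.871000) = 0.997316
Series ([0.997316] and U7): 0.997316 × 0.919000 = 0.916533
Parallel (U2, U3, and [0.916533]): 1 − (1 − 0.730000)(1 − 0.936000)(1 − 0.916533) = 0.998558
Series (U1 and [0.998558]): 0.965000 × 0.998558 = 0.9636

0.9636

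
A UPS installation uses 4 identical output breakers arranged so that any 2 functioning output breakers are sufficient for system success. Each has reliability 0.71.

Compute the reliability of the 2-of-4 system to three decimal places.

0.924

R = Σ_{i=2}^{4} C(4,i) p^i (1−p)^{4−i} with p = 0.71
C(4,2)·0.71^2·0.29^2 = 0.25437
C(4,3)·0.71^3·0.29^1 = 0.41518
C(4,4)·0.71^4·0.29^0 = 0.25412
Sum = 0.924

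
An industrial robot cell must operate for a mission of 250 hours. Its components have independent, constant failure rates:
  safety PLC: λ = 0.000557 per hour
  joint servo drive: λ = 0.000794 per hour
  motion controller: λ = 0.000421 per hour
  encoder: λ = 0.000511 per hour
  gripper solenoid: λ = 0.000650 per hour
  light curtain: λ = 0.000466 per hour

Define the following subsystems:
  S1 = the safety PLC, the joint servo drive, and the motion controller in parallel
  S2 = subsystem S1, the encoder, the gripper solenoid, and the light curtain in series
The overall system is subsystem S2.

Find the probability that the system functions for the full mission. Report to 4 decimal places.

R(safety PLC) = exp(−0.000557 × 250) = 0.870010
R(joint servo drive) = exp(−0.000794 × 250) = 0.819960
R(motion controller) = exp(−0.000421 × 250) = 0.900099
R(encoder) = exp(−0.000511 × 250) = 0.880073
R(gripper solenoid) = exp(−0.000650 × 250) = 0.850016
R(light curtain) = exp(−0.000466 × 250) = 0.890030
Parallel (safety PLC, joint servo drive, and motion controller): 1 − (1 − 0.870010)(1 − 0.819960)(1 − 0.900099) = 0.997662
Series ([0.997662], encoder, gripper solenoid, and light curtain): 0.997662 × 0.880073 × 0.850016 × 0.890030 = 0.6643

0.6643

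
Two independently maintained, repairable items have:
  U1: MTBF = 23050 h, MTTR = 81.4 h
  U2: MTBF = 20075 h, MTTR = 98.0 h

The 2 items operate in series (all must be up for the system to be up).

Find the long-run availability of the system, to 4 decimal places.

A(U1) = MTBF/(MTBF+MTTR) = 23050/(23050+81.4) = 0.996481
A(U2) = MTBF/(MTBF+MTTR) = 20075/(20075+98.0) = 0.995142
Series availability: 0.996481 × 0.995142 = 0.9916

0.9916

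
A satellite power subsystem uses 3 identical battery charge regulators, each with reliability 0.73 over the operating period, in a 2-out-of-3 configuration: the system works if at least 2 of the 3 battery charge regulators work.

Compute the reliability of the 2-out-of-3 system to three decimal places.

0.821

R = Σ_{i=2}^{3} C(3,i) p^i (1−p)^{3−i} with p = 0.73
C(3,2)·0.73^2·0.27^1 = 0.43165
C(3,3)·0.73^3·0.27^0 = 0.38902
Sum = 0.821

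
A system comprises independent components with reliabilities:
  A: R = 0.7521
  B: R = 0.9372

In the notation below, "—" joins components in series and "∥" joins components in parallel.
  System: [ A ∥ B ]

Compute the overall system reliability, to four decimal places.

Parallel (A and B): 1 − (1 − 0.752100)(1 − 0.937200) = 0.9844

0.9844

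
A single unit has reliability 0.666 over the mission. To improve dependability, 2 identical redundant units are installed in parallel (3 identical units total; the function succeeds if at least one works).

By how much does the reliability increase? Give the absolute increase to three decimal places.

0.297

R_before = 0.666
R_after = 1 − (1 − 0.666)^3 = 0.963
ΔR = 0.963 − 0.666 = 0.297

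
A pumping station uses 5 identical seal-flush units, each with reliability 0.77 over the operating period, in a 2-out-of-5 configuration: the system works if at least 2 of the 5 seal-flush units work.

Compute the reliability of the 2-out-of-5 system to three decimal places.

0.989

R = Σ_{i=2}^{5} C(5,i) p^i (1−p)^{5−i} with p = 0.77
C(5,2)·0.77^2·0.23^3 = 0.07214
C(5,3)·0.77^3·0.23^2 = 0.24151
C(5,4)·0.77^4·0.23^1 = 0.40426
C(5,5)·0.77^5·0.23^0 = 0.27068
Sum = 0.989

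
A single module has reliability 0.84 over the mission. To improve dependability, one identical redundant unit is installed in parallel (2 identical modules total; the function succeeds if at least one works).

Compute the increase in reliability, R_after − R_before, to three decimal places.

0.134

R_before = 0.84
R_after = 1 − (1 − 0.84)^2 = 0.974
ΔR = 0.974 − 0.84 = 0.134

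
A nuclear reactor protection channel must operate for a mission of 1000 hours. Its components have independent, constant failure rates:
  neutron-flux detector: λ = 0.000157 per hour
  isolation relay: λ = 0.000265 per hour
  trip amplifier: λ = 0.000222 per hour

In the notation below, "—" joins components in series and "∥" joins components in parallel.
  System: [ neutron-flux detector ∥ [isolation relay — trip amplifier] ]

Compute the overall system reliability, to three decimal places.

R(neutron-flux detector) = exp(−0.000157 × 1000) = 0.85470
R(isolation relay) = exp(−0.000265 × 1000) = 0.76721
R(trip amplifier) = exp(−0.000222 × 1000) = 0.80092
Series (isolation relay and trip amplifier): 0.76721 × 0.80092 = 0.61447
Parallel (neutron-flux detector and [0.61447]): 1 − (1 − 0.85470)(1 − 0.61447) = 0.944

0.944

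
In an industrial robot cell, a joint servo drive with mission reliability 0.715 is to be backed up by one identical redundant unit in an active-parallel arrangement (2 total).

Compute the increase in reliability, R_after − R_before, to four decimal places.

R_before = 0.715
R_after = 1 − (1 − 0.715)^2 = 0.9188
ΔR = 0.9188 − 0.715 = 0.2038

0.2038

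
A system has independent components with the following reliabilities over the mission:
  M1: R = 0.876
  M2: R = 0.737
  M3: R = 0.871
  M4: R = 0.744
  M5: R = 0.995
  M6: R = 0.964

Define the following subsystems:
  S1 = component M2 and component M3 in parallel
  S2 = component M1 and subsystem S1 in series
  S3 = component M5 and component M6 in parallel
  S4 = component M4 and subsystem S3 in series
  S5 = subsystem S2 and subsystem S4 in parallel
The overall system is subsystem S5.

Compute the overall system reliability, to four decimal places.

0.9606

Parallel (M2 and M3): 1 − (1 − 0.737000)(1 − 0.871000) = 0.966073
Series (M1 and [0.966073]): 0.876000 × 0.966073 = 0.846280
Parallel (M5 and M6): 1 − (1 − 0.995000)(1 − 0.964000) = 0.999820
Series (M4 and [0.999820]): 0.744000 × 0.999820 = 0.743866
Parallel ([0.846280] and [0.743866]): 1 − (1 − 0.846280)(1 − 0.743866) = 0.9606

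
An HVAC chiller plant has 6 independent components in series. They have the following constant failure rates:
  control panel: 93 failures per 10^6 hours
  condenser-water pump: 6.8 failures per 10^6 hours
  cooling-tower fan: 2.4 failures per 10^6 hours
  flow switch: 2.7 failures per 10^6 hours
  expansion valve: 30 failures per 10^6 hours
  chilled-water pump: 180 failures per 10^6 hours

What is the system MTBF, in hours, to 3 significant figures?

Series of exponential components: λ_sys = Σ λ_i
λ_sys = 0.000093 + 0.0000068 + 0.0000024 + 0.0000027 + 0.000030 + 0.00018 = 3.1490e-04 /h
MTBF = 1 / λ_sys = 3180 h

3180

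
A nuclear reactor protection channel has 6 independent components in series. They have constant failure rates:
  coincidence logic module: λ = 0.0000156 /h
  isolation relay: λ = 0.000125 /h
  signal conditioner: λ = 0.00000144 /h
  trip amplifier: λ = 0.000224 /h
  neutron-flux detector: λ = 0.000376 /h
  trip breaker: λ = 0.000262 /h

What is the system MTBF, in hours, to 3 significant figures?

Series of exponential components: λ_sys = Σ λ_i
λ_sys = 0.0000156 + 0.000125 + 0.00000144 + 0.000224 + 0.000376 + 0.000262 = 1.0040e-03 /h
MTBF = 1 / λ_sys = 996 h

996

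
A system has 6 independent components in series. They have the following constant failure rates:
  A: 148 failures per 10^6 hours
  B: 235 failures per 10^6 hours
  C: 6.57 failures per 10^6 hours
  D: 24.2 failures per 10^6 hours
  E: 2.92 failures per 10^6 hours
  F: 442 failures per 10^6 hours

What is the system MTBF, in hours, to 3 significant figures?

1160

Series of exponential components: λ_sys = Σ λ_i
λ_sys = 0.000148 + 0.000235 + 0.00000657 + 0.0000242 + 0.00000292 + 0.000442 = 8.5869e-04 /h
MTBF = 1 / λ_sys = 1160 h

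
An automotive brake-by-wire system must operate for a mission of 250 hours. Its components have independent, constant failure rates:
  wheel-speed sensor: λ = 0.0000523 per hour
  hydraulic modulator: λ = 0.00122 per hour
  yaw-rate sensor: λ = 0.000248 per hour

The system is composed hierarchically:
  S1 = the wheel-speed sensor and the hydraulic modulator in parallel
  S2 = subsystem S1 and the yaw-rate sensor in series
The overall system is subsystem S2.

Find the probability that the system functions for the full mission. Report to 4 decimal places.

0.9367

R(wheel-speed sensor) = exp(−0.0000523 × 250) = 0.987010
R(hydraulic modulator) = exp(−0.00122 × 250) = 0.737123
R(yaw-rate sensor) = exp(−0.000248 × 250) = 0.939883
Parallel (wheel-speed sensor and hydraulic modulator): 1 − (1 − 0.987010)(1 − 0.737123) = 0.996585
Series ([0.996585] and yaw-rate sensor): 0.996585 × 0.939883 = 0.9367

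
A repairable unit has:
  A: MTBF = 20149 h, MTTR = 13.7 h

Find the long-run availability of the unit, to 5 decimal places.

A(A) = MTBF/(MTBF+MTTR) = 20149/(20149+13.7) = 0.99932

0.99932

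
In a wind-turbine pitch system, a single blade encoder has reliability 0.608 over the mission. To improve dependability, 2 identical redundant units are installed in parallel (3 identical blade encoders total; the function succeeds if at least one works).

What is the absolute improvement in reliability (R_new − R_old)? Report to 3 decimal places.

R_before = 0.608
R_after = 1 − (1 − 0.608)^3 = 0.940
ΔR = 0.940 − 0.608 = 0.332

0.332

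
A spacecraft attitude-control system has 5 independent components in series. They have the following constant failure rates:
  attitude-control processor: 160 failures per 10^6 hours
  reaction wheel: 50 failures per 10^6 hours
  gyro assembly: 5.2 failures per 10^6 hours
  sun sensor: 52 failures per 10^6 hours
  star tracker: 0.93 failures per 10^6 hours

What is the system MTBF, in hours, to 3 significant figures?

Series of exponential components: λ_sys = Σ λ_i
λ_sys = 0.00016 + 0.000050 + 0.0000052 + 0.000052 + 0.00000093 = 2.6813e-04 /h
MTBF = 1 / λ_sys = 3730 h

3730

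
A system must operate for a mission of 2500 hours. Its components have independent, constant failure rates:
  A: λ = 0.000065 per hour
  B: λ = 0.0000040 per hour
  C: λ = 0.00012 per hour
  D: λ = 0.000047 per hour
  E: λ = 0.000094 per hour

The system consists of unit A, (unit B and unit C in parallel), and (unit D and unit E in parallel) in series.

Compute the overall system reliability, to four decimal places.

R(A) = exp(−0.000065 × 2500) = 0.850016
R(B) = exp(−0.0000040 × 2500) = 0.990050
R(C) = exp(−0.00012 × 2500) = 0.740818
R(D) = exp(−0.000047 × 2500) = 0.889141
R(E) = exp(−0.000094 × 2500) = 0.790571
Parallel (B and C): 1 − (1 − 0.990050)(1 − 0.740818) = 0.997421
Parallel (D and E): 1 − (1 − 0.889141)(1 − 0.790571) = 0.976783
Series (A, [0.997421], and [0.976783]): 0.850016 × 0.997421 × 0.976783 = 0.8281

0.8281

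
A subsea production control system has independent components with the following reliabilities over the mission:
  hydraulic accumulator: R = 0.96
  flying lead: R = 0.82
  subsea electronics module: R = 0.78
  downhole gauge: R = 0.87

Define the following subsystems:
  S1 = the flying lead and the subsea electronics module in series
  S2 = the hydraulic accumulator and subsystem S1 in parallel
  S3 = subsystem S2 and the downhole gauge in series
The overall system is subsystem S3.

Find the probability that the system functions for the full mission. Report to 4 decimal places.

0.8575

Series (flying lead and subsea electronics module): 0.820000 × 0.780000 = 0.639600
Parallel (hydraulic accumulator and [0.639600]): 1 − (1 − 0.960000)(1 − 0.639600) = 0.985584
Series ([0.985584] and downhole gauge): 0.985584 × 0.870000 = 0.8575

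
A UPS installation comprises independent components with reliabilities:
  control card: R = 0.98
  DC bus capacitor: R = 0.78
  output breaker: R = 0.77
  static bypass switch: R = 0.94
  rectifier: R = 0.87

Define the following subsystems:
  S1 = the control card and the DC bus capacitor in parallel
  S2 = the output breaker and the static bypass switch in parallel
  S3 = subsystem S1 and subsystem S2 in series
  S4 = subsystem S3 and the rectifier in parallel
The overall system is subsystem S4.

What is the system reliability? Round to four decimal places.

Parallel (control card and DC bus capacitor): 1 − (1 − 0.980000)(1 − 0.780000) = 0.995600
Parallel (output breaker and static bypass switch): 1 − (1 − 0.770000)(1 − 0.940000) = 0.986200
Series ([0.995600] and [0.986200]): 0.995600 × 0.986200 = 0.981861
Parallel ([0.981861] and rectifier): 1 − (1 − 0.981861)(1 − 0.870000) = 0.9976

0.9976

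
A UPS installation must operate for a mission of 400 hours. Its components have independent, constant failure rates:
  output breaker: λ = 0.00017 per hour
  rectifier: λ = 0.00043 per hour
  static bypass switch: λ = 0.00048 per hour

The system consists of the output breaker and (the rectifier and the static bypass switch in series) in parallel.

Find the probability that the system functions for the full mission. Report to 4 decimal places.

R(output breaker) = exp(−0.00017 × 400) = 0.934260
R(rectifier) = exp(−0.00043 × 400) = 0.841979
R(static bypass switch) = exp(−0.00048 × 400) = 0.825307
Series (rectifier and static bypass switch): 0.841979 × 0.825307 = 0.694891
Parallel (output breaker and [0.694891]): 1 − (1 − 0.934260)(1 − 0.694891) = 0.9799

0.9799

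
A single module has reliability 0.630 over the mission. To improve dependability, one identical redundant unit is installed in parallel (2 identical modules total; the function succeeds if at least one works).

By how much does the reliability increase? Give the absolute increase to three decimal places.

R_before = 0.630
R_after = 1 − (1 − 0.630)^2 = 0.863
ΔR = 0.863 − 0.630 = 0.233

0.233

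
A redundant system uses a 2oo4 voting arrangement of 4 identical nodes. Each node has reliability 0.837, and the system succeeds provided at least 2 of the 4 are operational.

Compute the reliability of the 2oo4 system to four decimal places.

0.9848

R = Σ_{i=2}^{4} C(4,i) p^i (1−p)^{4−i} with p = 0.837
C(4,2)·0.837^2·0.163^2 = 0.111681
C(4,3)·0.837^3·0.163^1 = 0.382317
C(4,4)·0.837^4·0.163^0 = 0.490797
Sum = 0.9848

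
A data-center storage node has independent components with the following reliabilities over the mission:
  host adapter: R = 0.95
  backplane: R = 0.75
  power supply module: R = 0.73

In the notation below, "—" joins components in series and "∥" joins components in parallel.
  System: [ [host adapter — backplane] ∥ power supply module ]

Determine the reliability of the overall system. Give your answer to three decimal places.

0.922

Series (host adapter and backplane): 0.95000 × 0.75000 = 0.71250
Parallel ([0.71250] and power supply module): 1 − (1 − 0.71250)(1 − 0.73000) = 0.922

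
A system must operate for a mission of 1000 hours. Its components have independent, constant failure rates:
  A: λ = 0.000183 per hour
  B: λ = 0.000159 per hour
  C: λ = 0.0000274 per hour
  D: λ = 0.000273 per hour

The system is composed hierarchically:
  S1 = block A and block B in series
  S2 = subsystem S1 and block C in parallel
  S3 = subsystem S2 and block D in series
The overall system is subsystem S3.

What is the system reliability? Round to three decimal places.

R(A) = exp(−0.000183 × 1000) = 0.83277
R(B) = exp(−0.000159 × 1000) = 0.85300
R(C) = exp(−0.0000274 × 1000) = 0.97297
R(D) = exp(−0.000273 × 1000) = 0.76109
Series (A and B): 0.83277 × 0.85300 = 0.71035
Parallel ([0.71035] and C): 1 − (1 − 0.71035)(1 − 0.97297) = 0.99217
Series ([0.99217] and D): 0.99217 × 0.76109 = 0.755

0.755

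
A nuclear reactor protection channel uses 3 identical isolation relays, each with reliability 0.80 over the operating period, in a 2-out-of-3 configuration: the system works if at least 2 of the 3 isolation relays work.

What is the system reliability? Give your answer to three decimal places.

0.896

R = Σ_{i=2}^{3} C(3,i) p^i (1−p)^{3−i} with p = 0.80
C(3,2)·0.80^2·0.20^1 = 0.38400
C(3,3)·0.80^3·0.20^0 = 0.51200
Sum = 0.896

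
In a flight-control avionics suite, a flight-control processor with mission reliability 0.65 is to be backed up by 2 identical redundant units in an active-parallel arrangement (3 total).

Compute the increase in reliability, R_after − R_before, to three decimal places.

0.307

R_before = 0.65
R_after = 1 − (1 − 0.65)^3 = 0.957
ΔR = 0.957 − 0.65 = 0.307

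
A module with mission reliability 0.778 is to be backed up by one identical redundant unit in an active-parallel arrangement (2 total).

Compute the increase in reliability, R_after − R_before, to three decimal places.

R_before = 0.778
R_after = 1 − (1 − 0.778)^2 = 0.951
ΔR = 0.951 − 0.778 = 0.173

0.173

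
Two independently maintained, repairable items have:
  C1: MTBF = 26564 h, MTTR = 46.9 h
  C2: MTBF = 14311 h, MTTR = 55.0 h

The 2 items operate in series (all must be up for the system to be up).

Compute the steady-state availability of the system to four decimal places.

A(C1) = MTBF/(MTBF+MTTR) = 26564/(26564+46.9) = 0.998238
A(C2) = MTBF/(MTBF+MTTR) = 14311/(14311+55.0) = 0.996172
Series availability: 0.998238 × 0.996172 = 0.9944

0.9944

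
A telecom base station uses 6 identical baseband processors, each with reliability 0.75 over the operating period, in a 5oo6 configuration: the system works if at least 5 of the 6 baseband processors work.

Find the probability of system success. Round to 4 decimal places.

0.5339

R = Σ_{i=5}^{6} C(6,i) p^i (1−p)^{6−i} with p = 0.75
C(6,5)·0.75^5·0.25^1 = 0.355957
C(6,6)·0.75^6·0.25^0 = 0.177979
Sum = 0.5339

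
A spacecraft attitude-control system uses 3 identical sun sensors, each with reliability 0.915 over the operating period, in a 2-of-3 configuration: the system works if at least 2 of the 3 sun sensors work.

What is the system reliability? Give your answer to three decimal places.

0.980

R = Σ_{i=2}^{3} C(3,i) p^i (1−p)^{3−i} with p = 0.915
C(3,2)·0.915^2·0.085^1 = 0.21349
C(3,3)·0.915^3·0.085^0 = 0.76606
Sum = 0.980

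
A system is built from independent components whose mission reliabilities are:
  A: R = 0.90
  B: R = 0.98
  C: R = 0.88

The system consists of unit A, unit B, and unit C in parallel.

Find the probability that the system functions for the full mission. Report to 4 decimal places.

Parallel (A, B, and C): 1 − (1 − 0.900000)(1 − 0.980000)(1 − 0.880000) = 0.9998

0.9998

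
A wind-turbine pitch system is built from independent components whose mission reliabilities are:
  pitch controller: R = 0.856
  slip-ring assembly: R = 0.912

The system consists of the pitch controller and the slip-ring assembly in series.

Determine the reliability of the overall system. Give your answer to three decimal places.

Series (pitch controller and slip-ring assembly): 0.85600 × 0.91200 = 0.781

0.781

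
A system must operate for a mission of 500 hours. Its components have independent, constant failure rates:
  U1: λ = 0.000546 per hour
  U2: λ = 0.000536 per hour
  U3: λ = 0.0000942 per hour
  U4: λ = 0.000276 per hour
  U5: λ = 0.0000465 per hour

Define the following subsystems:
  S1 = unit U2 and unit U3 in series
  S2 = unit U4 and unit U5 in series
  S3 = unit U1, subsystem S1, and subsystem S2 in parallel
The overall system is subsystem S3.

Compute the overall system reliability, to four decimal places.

R(U1) = exp(−0.000546 × 500) = 0.761093
R(U2) = exp(−0.000536 × 500) = 0.764908
R(U3) = exp(−0.0000942 × 500) = 0.953992
R(U4) = exp(−0.000276 × 500) = 0.871099
R(U5) = exp(−0.0000465 × 500) = 0.977018
Series (U2 and U3): 0.764908 × 0.953992 = 0.729716
Series (U4 and U5): 0.871099 × 0.977018 = 0.851079
Parallel (U1, [0.729716], and [0.851079]): 1 − (1 − 0.761093)(1 − 0.729716)(1 − 0.851079) = 0.9904

0.9904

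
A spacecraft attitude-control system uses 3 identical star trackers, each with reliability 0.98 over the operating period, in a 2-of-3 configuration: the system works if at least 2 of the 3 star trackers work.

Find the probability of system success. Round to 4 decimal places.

R = Σ_{i=2}^{3} C(3,i) p^i (1−p)^{3−i} with p = 0.98
C(3,2)·0.98^2·0.02^1 = 0.057624
C(3,3)·0.98^3·0.02^0 = 0.941192
Sum = 0.9988

0.9988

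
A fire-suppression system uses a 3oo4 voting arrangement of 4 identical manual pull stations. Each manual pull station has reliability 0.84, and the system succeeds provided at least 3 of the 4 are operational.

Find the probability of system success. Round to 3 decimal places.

R = Σ_{i=3}^{4} C(4,i) p^i (1−p)^{4−i} with p = 0.84
C(4,3)·0.84^3·0.16^1 = 0.37933
C(4,4)·0.84^4·0.16^0 = 0.49787
Sum = 0.877

0.877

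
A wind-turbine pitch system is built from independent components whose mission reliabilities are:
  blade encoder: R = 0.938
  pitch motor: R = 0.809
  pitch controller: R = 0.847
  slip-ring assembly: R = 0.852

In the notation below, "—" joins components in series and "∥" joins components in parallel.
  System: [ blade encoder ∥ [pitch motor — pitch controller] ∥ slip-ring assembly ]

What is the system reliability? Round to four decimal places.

Series (pitch motor and pitch controller): 0.809000 × 0.847000 = 0.685223
Parallel (blade encoder, [0.685223], and slip-ring assembly): 1 − (1 − 0.938000)(1 − 0.685223)(1 − 0.852000) = 0.9971

0.9971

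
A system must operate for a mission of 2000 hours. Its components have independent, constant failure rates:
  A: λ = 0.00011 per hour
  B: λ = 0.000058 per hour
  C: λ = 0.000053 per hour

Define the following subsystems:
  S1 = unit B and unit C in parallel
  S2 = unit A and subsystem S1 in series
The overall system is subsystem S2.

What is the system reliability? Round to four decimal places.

0.7937

R(A) = exp(−0.00011 × 2000) = 0.802519
R(B) = exp(−0.000058 × 2000) = 0.890475
R(C) = exp(−0.000053 × 2000) = 0.899425
Parallel (B and C): 1 − (1 − 0.890475)(1 − 0.899425) = 0.988985
Series (A and [0.988985]): 0.802519 × 0.988985 = 0.7937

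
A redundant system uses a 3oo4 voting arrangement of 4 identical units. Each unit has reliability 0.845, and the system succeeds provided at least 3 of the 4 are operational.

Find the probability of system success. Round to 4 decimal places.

0.8839

R = Σ_{i=3}^{4} C(4,i) p^i (1−p)^{4−i} with p = 0.845
C(4,3)·0.845^3·0.155^1 = 0.374078
C(4,4)·0.845^4·0.155^0 = 0.509832
Sum = 0.8839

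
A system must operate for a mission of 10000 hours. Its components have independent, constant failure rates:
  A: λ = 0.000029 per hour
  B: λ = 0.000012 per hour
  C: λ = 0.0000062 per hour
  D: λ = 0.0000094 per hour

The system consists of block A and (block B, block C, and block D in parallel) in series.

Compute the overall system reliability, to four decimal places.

R(A) = exp(−0.000029 × 10000) = 0.748264
R(B) = exp(−0.000012 × 10000) = 0.886920
R(C) = exp(−0.0000062 × 10000) = 0.939883
R(D) = exp(−0.0000094 × 10000) = 0.910283
Parallel (B, C, and D): 1 − (1 − 0.886920)(1 − 0.939883)(1 − 0.910283) = 0.999390
Series (A and [0.999390]): 0.748264 × 0.999390 = 0.7478

0.7478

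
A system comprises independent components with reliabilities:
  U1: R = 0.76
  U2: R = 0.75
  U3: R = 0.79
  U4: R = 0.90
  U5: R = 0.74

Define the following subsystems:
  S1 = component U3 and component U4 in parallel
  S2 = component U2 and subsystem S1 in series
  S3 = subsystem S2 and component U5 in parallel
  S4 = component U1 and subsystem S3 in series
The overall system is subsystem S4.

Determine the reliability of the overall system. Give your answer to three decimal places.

Parallel (U3 and U4): 1 − (1 − 0.79000)(1 − 0.90000) = 0.97900
Series (U2 and [0.97900]): 0.75000 × 0.97900 = 0.73425
Parallel ([0.73425] and U5): 1 − (1 − 0.73425)(1 − 0.74000) = 0.93091
Series (U1 and [0.93091]): 0.76000 × 0.93091 = 0.707

0.707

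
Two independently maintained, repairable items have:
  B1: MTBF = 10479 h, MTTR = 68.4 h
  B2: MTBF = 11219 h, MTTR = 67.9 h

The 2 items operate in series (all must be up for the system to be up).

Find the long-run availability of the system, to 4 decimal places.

A(B1) = MTBF/(MTBF+MTTR) = 10479/(10479+68.4) = 0.993515
A(B2) = MTBF/(MTBF+MTTR) = 11219/(11219+67.9) = 0.993984
Series availability: 0.993515 × 0.993984 = 0.9875

0.9875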